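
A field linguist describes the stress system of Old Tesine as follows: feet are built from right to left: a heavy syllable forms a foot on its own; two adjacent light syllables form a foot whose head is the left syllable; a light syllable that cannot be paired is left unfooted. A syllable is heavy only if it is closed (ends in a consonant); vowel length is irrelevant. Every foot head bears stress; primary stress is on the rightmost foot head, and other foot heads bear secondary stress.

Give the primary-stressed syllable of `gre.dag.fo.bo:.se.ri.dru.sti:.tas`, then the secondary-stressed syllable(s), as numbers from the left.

primary 9, secondary 2, 3, 5, 7

Weights: 1 gre L, 2 dag H, 3 fo L, 4 bo: L, 5 se L, 6 ri L, 7 dru L, 8 sti: L, 9 tas H.
Parse right to left (heavy = foot alone; LL = one foot; stranded L unfooted): gre (ˈdag) (ˈfo.bo:) (ˈse.ri) (ˈdru.sti:) (ˈtas).
Foot heads: 2, 3, 5, 7, 9.
Primary stress on the rightmost head = syllable 9.
Secondary stress on 2, 3, 5, 7: gre.ˌdag.ˌfo.bo:.ˌse.ri.ˌdru.sti:.ˈtas.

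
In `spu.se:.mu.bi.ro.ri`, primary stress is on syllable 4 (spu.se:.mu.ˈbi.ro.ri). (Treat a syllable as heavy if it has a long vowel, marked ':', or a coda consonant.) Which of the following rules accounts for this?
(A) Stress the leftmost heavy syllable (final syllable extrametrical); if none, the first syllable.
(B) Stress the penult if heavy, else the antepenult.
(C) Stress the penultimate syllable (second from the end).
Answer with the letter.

B

Rule A → syllable 2 (observed: 4).
Rule B → syllable 4 ✓.
Rule C → syllable 5 (observed: 4).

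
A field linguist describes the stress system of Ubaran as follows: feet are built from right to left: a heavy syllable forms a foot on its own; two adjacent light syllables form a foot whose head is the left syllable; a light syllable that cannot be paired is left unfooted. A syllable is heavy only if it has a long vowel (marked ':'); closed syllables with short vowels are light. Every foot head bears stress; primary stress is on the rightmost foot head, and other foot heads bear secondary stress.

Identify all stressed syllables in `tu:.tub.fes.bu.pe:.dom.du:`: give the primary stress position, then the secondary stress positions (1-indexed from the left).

primary 7, secondary 1, 3, 5

Weights: 1 tu: H, 2 tub L, 3 fes L, 4 bu L, 5 pe: H, 6 dom L, 7 du: H.
Parse right to left (heavy = foot alone; LL = one foot; stranded L unfooted): (ˈtu:) tub (ˈfes.bu) (ˈpe:) dom (ˈdu:).
Foot heads: 1, 3, 5, 7.
Primary stress on the rightmost head = syllable 7.
Secondary stress on 1, 3, 5: ˌtu:.tub.ˌfes.bu.ˌpe:.dom.ˈdu:.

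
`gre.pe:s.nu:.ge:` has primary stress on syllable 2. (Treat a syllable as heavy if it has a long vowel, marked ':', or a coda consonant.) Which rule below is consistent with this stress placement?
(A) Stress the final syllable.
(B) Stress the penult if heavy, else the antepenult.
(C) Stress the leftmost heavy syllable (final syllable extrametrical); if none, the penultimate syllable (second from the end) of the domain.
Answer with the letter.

C

Rule A → syllable 4 (observed: 2).
Rule B → syllable 3 (observed: 2).
Rule C → syllable 2 ✓.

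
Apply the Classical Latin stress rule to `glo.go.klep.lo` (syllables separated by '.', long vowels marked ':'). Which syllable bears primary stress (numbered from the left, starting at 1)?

3

Classical Latin: stress the penult if heavy (long vowel or closed), else the antepenult.
Weights: 2 go L, 3 klep H, 4 lo L.
The penult (syllable 3, klep) is heavy, so it takes stress.
Stress on syllable 3: glo.go.ˈklep.lo.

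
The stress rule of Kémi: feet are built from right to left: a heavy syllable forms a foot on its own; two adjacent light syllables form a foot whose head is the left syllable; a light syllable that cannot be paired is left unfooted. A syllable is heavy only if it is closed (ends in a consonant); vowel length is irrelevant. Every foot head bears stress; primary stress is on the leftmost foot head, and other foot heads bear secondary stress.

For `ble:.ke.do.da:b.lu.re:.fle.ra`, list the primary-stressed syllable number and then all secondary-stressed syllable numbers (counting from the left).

Weights: 1 ble: L, 2 ke L, 3 do L, 4 da:b H, 5 lu L, 6 re: L, 7 fle L, 8 ra L.
Parse right to left (heavy = foot alone; LL = one foot; stranded L unfooted): ble: (ˈke.do) (ˈda:b) (ˈlu.re:) (ˈfle.ra).
Foot heads: 2, 4, 5, 7.
Primary stress on the leftmost head = syllable 2.
Secondary stress on 4, 5, 7: ble:.ˈke.do.ˌda:b.ˌlu.re:.ˌfle.ra.

primary 2, secondary 4, 5, 7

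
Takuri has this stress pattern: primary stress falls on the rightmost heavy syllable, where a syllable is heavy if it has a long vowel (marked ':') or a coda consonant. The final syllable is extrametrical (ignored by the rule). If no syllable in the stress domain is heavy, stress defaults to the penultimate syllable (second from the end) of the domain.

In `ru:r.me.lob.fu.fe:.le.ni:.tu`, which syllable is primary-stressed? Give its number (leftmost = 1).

7

The final syllable (8, tu) is extrametrical; the stress domain is syllables 1–7.
Weights: 1 ru:r H, 2 me L, 3 lob H, 4 fu L, 5 fe: H, 6 le L, 7 ni: H.
Heavy syllables in the domain: 1, 3, 5, 7. The rightmost is syllable 7 (ni:).
Primary stress: syllable 7 → ru:r.me.lob.fu.fe:.le.ˈni:.tu.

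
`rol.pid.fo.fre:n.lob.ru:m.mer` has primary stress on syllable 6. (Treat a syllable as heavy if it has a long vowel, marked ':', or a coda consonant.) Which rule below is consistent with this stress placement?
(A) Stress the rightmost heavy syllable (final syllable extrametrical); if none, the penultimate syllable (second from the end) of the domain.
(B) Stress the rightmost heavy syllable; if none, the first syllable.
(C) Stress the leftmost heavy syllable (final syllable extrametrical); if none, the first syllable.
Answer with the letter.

Rule A → syllable 6 ✓.
Rule B → syllable 7 (observed: 6).
Rule C → syllable 1 (observed: 6).

A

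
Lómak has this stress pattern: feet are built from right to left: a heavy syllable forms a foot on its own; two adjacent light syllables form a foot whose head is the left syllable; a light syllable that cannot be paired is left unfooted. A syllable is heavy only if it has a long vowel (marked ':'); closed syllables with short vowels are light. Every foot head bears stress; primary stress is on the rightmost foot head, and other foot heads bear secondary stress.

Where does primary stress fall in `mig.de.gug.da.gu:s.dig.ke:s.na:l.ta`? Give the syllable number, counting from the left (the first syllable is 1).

Weights: 1 mig L, 2 de L, 3 gug L, 4 da L, 5 gu:s H, 6 dig L, 7 ke:s H, 8 na:l H, 9 ta L.
Parse right to left (heavy = foot alone; LL = one foot; stranded L unfooted): (ˈmig.de) (ˈgug.da) (ˈgu:s) dig (ˈke:s) (ˈna:l) ta.
Foot heads: 1, 3, 5, 7, 8.
Primary stress on the rightmost head = syllable 8.
Primary stress: syllable 8 → mig.de.gug.da.gu:s.dig.ke:s.ˈna:l.ta.

8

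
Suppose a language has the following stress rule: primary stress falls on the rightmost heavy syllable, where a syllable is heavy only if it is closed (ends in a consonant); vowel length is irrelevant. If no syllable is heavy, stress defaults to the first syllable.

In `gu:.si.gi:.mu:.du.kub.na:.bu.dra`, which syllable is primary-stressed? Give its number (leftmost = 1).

6

Weights: 1 gu: L, 2 si L, 3 gi: L, 4 mu: L, 5 du L, 6 kub H, 7 na: L, 8 bu L, 9 dra L.
Heavy syllables in the domain: 6. The rightmost is syllable 6 (kub).
Primary stress: syllable 6 → gu:.si.gi:.mu:.du.ˈkub.na:.bu.dra.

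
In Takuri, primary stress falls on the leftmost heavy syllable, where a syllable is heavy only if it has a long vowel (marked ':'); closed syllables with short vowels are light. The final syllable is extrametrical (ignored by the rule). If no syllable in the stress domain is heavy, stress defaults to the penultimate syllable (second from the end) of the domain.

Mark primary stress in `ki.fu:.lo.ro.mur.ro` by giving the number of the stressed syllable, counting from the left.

The final syllable (6, ro) is extrametrical; the stress domain is syllables 1–5.
Weights: 1 ki L, 2 fu: H, 3 lo L, 4 ro L, 5 mur L.
Heavy syllables in the domain: 2. The leftmost is syllable 2 (fu:).
Primary stress: syllable 2 → ki.ˈfu:.lo.ro.mur.ro.

2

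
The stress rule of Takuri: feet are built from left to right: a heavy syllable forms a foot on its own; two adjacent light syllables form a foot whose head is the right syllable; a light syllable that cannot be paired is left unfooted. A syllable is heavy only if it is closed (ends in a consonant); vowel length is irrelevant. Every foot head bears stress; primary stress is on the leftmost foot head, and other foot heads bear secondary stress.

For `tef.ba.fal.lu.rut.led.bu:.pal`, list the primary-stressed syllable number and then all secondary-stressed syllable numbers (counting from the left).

primary 1, secondary 3, 5, 6, 8

Weights: 1 tef H, 2 ba L, 3 fal H, 4 lu L, 5 rut H, 6 led H, 7 bu: L, 8 pal H.
Parse left to right (heavy = foot alone; LL = one foot; stranded L unfooted): (ˈtef) ba (ˈfal) lu (ˈrut) (ˈled) bu: (ˈpal).
Foot heads: 1, 3, 5, 6, 8.
Primary stress on the leftmost head = syllable 1.
Secondary stress on 3, 5, 6, 8: ˈtef.ba.ˌfal.lu.ˌrut.ˌled.bu:.ˌpal.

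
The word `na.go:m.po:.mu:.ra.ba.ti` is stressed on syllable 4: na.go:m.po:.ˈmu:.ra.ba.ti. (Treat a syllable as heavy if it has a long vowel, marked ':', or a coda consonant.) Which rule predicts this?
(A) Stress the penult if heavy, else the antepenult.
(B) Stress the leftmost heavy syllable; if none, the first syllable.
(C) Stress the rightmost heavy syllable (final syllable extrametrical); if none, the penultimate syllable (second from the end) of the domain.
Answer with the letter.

Rule A → syllable 5 (observed: 4).
Rule B → syllable 2 (observed: 4).
Rule C → syllable 4 ✓.

C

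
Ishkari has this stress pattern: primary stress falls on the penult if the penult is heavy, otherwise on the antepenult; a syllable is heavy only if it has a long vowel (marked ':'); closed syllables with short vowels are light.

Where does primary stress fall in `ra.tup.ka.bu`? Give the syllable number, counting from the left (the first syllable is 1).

Weights: 2 tup L, 3 ka L, 4 bu L.
The penult (syllable 3, ka) is light, so stress falls on the antepenult (syllable 2, tup).
Primary stress: syllable 2 → ra.ˈtup.ka.bu.

2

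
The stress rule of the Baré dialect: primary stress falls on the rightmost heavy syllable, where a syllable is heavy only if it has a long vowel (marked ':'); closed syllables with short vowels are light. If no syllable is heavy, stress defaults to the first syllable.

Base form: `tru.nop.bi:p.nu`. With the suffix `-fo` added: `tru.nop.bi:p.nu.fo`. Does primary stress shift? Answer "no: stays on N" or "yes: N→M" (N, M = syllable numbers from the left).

Base `tru.nop.bi:p.nu` (4 syllables):
  Weights: 1 tru L, 2 nop L, 3 bi:p H, 4 nu L.
  Heavy syllables in the domain: 3. The rightmost is syllable 3 (bi:p).
  → primary stress on syllable 3.
Suffixed `tru.nop.bi:p.nu.fo` (5 syllables):
  Weights: 1 tru L, 2 nop L, 3 bi:p H, 4 nu L, 5 fo L.
  Heavy syllables in the domain: 3. The rightmost is syllable 3 (bi:p).
  → primary stress on syllable 3.

no: stays on 3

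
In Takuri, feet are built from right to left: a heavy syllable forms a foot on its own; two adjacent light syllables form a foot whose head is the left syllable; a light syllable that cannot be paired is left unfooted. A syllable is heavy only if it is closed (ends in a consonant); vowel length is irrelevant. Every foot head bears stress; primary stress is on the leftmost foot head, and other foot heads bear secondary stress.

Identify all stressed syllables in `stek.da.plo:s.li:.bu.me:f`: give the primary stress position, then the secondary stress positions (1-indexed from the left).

Weights: 1 stek H, 2 da L, 3 plo:s H, 4 li: L, 5 bu L, 6 me:f H.
Parse right to left (heavy = foot alone; LL = one foot; stranded L unfooted): (ˈstek) da (ˈplo:s) (ˈli:.bu) (ˈme:f).
Foot heads: 1, 3, 4, 6.
Primary stress on the leftmost head = syllable 1.
Secondary stress on 3, 4, 6: ˈstek.da.ˌplo:s.ˌli:.bu.ˌme:f.

primary 1, secondary 3, 4, 6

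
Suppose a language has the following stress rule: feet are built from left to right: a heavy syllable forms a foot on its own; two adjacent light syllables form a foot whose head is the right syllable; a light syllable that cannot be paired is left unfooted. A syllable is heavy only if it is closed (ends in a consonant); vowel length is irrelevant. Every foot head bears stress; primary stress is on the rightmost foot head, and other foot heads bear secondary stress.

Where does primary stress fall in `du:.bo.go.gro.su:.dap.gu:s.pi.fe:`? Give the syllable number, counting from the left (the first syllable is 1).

9

Weights: 1 du: L, 2 bo L, 3 go L, 4 gro L, 5 su: L, 6 dap H, 7 gu:s H, 8 pi L, 9 fe: L.
Parse left to right (heavy = foot alone; LL = one foot; stranded L unfooted): (du:.ˈbo) (go.ˈgro) su: (ˈdap) (ˈgu:s) (pi.ˈfe:).
Foot heads: 2, 4, 6, 7, 9.
Primary stress on the rightmost head = syllable 9.
Primary stress: syllable 9 → du:.bo.go.gro.su:.dap.gu:s.pi.ˈfe:.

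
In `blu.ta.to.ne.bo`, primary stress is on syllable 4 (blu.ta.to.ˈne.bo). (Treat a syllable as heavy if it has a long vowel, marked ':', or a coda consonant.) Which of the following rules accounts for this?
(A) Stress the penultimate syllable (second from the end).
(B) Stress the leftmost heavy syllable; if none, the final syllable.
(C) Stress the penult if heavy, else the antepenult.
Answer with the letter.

Rule A → syllable 4 ✓.
Rule B → syllable 5 (observed: 4).
Rule C → syllable 3 (observed: 4).

A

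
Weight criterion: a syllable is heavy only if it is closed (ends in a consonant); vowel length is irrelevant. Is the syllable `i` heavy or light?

light

`i`: short vowel, open (no coda). Open (no coda) → light.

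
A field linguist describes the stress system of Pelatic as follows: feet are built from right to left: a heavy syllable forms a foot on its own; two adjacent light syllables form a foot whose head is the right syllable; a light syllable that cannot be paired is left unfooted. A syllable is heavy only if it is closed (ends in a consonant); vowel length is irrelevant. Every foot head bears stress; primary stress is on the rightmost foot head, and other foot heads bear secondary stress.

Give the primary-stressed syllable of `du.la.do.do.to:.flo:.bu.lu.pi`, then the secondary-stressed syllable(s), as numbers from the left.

primary 9, secondary 3, 5, 7

Weights: 1 du L, 2 la L, 3 do L, 4 do L, 5 to: L, 6 flo: L, 7 bu L, 8 lu L, 9 pi L.
Parse right to left (heavy = foot alone; LL = one foot; stranded L unfooted): du (la.ˈdo) (do.ˈto:) (flo:.ˈbu) (lu.ˈpi).
Foot heads: 3, 5, 7, 9.
Primary stress on the rightmost head = syllable 9.
Secondary stress on 3, 5, 7: du.la.ˌdo.do.ˌto:.flo:.ˌbu.lu.ˈpi.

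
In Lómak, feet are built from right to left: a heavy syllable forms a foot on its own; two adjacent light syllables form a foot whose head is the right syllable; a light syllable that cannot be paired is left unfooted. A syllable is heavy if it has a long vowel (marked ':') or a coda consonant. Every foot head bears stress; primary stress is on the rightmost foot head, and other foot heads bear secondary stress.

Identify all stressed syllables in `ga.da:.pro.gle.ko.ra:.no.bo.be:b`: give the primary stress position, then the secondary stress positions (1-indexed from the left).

primary 9, secondary 2, 5, 6, 8

Weights: 1 ga L, 2 da: H, 3 pro L, 4 gle L, 5 ko L, 6 ra: H, 7 no L, 8 bo L, 9 be:b H.
Parse right to left (heavy = foot alone; LL = one foot; stranded L unfooted): ga (ˈda:) pro (gle.ˈko) (ˈra:) (no.ˈbo) (ˈbe:b).
Foot heads: 2, 5, 6, 8, 9.
Primary stress on the rightmost head = syllable 9.
Secondary stress on 2, 5, 6, 8: ga.ˌda:.pro.gle.ˌko.ˌra:.no.ˌbo.ˈbe:b.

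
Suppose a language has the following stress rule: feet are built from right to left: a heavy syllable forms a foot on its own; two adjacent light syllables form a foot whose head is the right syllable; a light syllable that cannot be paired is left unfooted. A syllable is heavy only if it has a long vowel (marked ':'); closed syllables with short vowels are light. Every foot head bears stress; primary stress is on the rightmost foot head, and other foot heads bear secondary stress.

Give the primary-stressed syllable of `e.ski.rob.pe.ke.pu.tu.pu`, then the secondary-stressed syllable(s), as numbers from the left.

Weights: 1 e L, 2 ski L, 3 rob L, 4 pe L, 5 ke L, 6 pu L, 7 tu L, 8 pu L.
Parse right to left (heavy = foot alone; LL = one foot; stranded L unfooted): (e.ˈski) (rob.ˈpe) (ke.ˈpu) (tu.ˈpu).
Foot heads: 2, 4, 6, 8.
Primary stress on the rightmost head = syllable 8.
Secondary stress on 2, 4, 6: e.ˌski.rob.ˌpe.ke.ˌpu.tu.ˈpu.

primary 8, secondary 2, 4, 6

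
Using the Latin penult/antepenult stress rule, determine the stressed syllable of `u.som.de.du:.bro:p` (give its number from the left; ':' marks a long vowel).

Classical Latin: stress the penult if heavy (long vowel or closed), else the antepenult.
Weights: 3 de L, 4 du: H, 5 bro:p H.
The penult (syllable 4, du:) is heavy, so it takes stress.
Stress on syllable 4: u.som.de.ˈdu:.bro:p.

4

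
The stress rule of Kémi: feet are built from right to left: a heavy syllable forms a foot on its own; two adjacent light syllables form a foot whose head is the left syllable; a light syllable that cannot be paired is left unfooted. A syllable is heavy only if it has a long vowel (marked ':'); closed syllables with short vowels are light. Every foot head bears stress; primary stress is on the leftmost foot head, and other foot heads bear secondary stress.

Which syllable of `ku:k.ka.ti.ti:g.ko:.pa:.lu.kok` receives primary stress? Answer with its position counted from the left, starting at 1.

1

Weights: 1 ku:k H, 2 ka L, 3 ti L, 4 ti:g H, 5 ko: H, 6 pa: H, 7 lu L, 8 kok L.
Parse right to left (heavy = foot alone; LL = one foot; stranded L unfooted): (ˈku:k) (ˈka.ti) (ˈti:g) (ˈko:) (ˈpa:) (ˈlu.kok).
Foot heads: 1, 2, 4, 5, 6, 7.
Primary stress on the leftmost head = syllable 1.
Primary stress: syllable 1 → ˈku:k.ka.ti.ti:g.ko:.pa:.lu.kok.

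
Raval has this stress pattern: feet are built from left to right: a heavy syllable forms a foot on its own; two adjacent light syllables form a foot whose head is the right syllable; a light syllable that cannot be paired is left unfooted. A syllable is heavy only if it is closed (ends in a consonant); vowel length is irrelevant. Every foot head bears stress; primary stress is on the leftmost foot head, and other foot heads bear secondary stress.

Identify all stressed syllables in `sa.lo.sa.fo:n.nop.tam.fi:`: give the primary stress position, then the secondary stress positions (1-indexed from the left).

Weights: 1 sa L, 2 lo L, 3 sa L, 4 fo:n H, 5 nop H, 6 tam H, 7 fi: L.
Parse left to right (heavy = foot alone; LL = one foot; stranded L unfooted): (sa.ˈlo) sa (ˈfo:n) (ˈnop) (ˈtam) fi:.
Foot heads: 2, 4, 5, 6.
Primary stress on the leftmost head = syllable 2.
Secondary stress on 4, 5, 6: sa.ˈlo.sa.ˌfo:n.ˌnop.ˌtam.fi:.

primary 2, secondary 4, 5, 6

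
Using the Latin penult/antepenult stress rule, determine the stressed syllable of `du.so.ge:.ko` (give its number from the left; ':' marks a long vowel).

3

Classical Latin: stress the penult if heavy (long vowel or closed), else the antepenult.
Weights: 2 so L, 3 ge: H, 4 ko L.
The penult (syllable 3, ge:) is heavy, so it takes stress.
Stress on syllable 3: du.so.ˈge:.ko.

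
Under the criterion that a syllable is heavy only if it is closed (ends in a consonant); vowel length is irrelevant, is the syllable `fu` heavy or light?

`fu`: short vowel, open (no coda). Open (no coda) → light.

light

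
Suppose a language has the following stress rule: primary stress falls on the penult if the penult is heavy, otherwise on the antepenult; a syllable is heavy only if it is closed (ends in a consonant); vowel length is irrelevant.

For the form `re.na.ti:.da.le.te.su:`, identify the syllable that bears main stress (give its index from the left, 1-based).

Weights: 5 le L, 6 te L, 7 su: L.
The penult (syllable 6, te) is light, so stress falls on the antepenult (syllable 5, le).
Primary stress: syllable 5 → re.na.ti:.da.ˈle.te.su:.

5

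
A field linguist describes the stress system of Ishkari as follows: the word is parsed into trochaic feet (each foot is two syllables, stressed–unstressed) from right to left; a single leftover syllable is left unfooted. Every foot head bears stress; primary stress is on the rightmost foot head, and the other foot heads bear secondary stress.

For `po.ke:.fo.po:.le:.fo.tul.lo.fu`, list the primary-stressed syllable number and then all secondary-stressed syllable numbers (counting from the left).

Parse right to left into trochaic (ˈσσ) feet: po (ˈke:.fo) (ˈpo:.le:) (ˈfo.tul) (ˈlo.fu). Syllable 1 is left unfooted.
Foot heads (stressed positions): 2, 4, 6, 8.
End Rule Rightmost: primary stress on the rightmost head = syllable 8.
Secondary stress on 2, 4, 6: po.ˌke:.fo.ˌpo:.le:.ˌfo.tul.ˈlo.fu.

primary 8, secondary 2, 4, 6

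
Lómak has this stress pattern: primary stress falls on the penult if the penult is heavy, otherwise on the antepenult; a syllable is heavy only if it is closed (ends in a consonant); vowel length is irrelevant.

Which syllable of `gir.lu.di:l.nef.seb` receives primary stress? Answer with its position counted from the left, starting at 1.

Weights: 3 di:l H, 4 nef H, 5 seb H.
The penult (syllable 4, nef) is heavy, so it takes stress.
Primary stress: syllable 4 → gir.lu.di:l.ˈnef.seb.

4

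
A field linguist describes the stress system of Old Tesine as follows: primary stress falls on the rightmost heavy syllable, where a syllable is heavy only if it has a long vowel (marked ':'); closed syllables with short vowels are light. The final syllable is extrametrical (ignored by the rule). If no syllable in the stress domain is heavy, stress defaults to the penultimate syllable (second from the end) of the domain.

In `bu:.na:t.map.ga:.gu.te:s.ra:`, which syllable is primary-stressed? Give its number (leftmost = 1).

The final syllable (7, ra:) is extrametrical; the stress domain is syllables 1–6.
Weights: 1 bu: H, 2 na:t H, 3 map L, 4 ga: H, 5 gu L, 6 te:s H.
Heavy syllables in the domain: 1, 2, 4, 6. The rightmost is syllable 6 (te:s).
Primary stress: syllable 6 → bu:.na:t.map.ga:.gu.ˈte:s.ra:.

6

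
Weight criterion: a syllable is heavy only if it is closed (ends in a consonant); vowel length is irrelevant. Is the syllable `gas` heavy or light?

`gas`: short vowel, closed (coda /s/). Closed (coda /s/) → heavy.

heavy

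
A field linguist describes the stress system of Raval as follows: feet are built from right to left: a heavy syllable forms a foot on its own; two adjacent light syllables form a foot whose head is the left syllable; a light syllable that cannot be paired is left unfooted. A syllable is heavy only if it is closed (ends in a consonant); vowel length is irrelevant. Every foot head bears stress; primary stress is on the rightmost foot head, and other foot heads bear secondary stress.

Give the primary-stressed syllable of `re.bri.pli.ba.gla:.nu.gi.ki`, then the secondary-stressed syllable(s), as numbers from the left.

Weights: 1 re L, 2 bri L, 3 pli L, 4 ba L, 5 gla: L, 6 nu L, 7 gi L, 8 ki L.
Parse right to left (heavy = foot alone; LL = one foot; stranded L unfooted): (ˈre.bri) (ˈpli.ba) (ˈgla:.nu) (ˈgi.ki).
Foot heads: 1, 3, 5, 7.
Primary stress on the rightmost head = syllable 7.
Secondary stress on 1, 3, 5: ˌre.bri.ˌpli.ba.ˌgla:.nu.ˈgi.ki.

primary 7, secondary 1, 3, 5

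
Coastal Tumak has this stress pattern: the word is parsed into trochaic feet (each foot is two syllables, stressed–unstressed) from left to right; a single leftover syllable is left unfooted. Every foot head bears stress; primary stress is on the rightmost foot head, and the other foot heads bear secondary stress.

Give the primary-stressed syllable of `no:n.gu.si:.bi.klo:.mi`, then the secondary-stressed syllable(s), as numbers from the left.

Parse left to right into trochaic (ˈσσ) feet: (ˈno:n.gu) (ˈsi:.bi) (ˈklo:.mi).
Foot heads (stressed positions): 1, 3, 5.
End Rule Rightmost: primary stress on the rightmost head = syllable 5.
Secondary stress on 1, 3: ˌno:n.gu.ˌsi:.bi.ˈklo:.mi.

primary 5, secondary 1, 3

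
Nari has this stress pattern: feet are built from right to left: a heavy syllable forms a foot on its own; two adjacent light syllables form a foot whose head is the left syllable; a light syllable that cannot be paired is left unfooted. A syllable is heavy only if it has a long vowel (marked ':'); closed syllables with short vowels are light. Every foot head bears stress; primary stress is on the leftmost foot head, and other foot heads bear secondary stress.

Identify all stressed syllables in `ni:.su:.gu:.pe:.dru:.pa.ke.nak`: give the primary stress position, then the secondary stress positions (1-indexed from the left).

primary 1, secondary 2, 3, 4, 5, 7

Weights: 1 ni: H, 2 su: H, 3 gu: H, 4 pe: H, 5 dru: H, 6 pa L, 7 ke L, 8 nak L.
Parse right to left (heavy = foot alone; LL = one foot; stranded L unfooted): (ˈni:) (ˈsu:) (ˈgu:) (ˈpe:) (ˈdru:) pa (ˈke.nak).
Foot heads: 1, 2, 3, 4, 5, 7.
Primary stress on the leftmost head = syllable 1.
Secondary stress on 2, 3, 4, 5, 7: ˈni:.ˌsu:.ˌgu:.ˌpe:.ˌdru:.pa.ˌke.nak.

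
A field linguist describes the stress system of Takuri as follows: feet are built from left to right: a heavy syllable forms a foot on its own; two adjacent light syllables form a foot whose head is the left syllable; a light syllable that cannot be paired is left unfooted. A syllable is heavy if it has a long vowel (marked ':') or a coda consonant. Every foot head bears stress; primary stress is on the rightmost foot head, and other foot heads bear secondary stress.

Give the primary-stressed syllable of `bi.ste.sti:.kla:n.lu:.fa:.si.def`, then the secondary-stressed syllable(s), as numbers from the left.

primary 8, secondary 1, 3, 4, 5, 6

Weights: 1 bi L, 2 ste L, 3 sti: H, 4 kla:n H, 5 lu: H, 6 fa: H, 7 si L, 8 def H.
Parse left to right (heavy = foot alone; LL = one foot; stranded L unfooted): (ˈbi.ste) (ˈsti:) (ˈkla:n) (ˈlu:) (ˈfa:) si (ˈdef).
Foot heads: 1, 3, 4, 5, 6, 8.
Primary stress on the rightmost head = syllable 8.
Secondary stress on 1, 3, 4, 5, 6: ˌbi.ste.ˌsti:.ˌkla:n.ˌlu:.ˌfa:.si.ˈdef.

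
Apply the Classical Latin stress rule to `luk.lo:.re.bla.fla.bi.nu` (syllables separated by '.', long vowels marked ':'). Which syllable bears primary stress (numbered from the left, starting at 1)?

5

Classical Latin: stress the penult if heavy (long vowel or closed), else the antepenult.
Weights: 5 fla L, 6 bi L, 7 nu L.
The penult (syllable 6, bi) is light, so stress falls on the antepenult (syllable 5, fla).
Stress on syllable 5: luk.lo:.re.bla.ˈfla.bi.nu.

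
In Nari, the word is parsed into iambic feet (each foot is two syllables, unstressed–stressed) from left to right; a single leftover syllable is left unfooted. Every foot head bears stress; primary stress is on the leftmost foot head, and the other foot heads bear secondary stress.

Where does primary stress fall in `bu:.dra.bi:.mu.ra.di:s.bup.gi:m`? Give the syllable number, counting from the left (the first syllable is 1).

2

Parse left to right into iambic (σˈσ) feet: (bu:.ˈdra) (bi:.ˈmu) (ra.ˈdi:s) (bup.ˈgi:m).
Foot heads (stressed positions): 2, 4, 6, 8.
End Rule Leftmost: primary stress on the leftmost head = syllable 2.
Primary stress: syllable 2 → bu:.ˈdra.bi:.mu.ra.di:s.bup.gi:m.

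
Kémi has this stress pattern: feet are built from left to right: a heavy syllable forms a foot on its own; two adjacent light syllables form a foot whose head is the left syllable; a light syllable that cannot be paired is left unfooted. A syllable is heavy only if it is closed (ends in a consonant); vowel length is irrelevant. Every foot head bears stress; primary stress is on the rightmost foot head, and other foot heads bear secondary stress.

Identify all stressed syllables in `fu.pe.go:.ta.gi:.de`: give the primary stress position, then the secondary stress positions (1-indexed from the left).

primary 5, secondary 1, 3

Weights: 1 fu L, 2 pe L, 3 go: L, 4 ta L, 5 gi: L, 6 de L.
Parse left to right (heavy = foot alone; LL = one foot; stranded L unfooted): (ˈfu.pe) (ˈgo:.ta) (ˈgi:.de).
Foot heads: 1, 3, 5.
Primary stress on the rightmost head = syllable 5.
Secondary stress on 1, 3: ˌfu.pe.ˌgo:.ta.ˈgi:.de.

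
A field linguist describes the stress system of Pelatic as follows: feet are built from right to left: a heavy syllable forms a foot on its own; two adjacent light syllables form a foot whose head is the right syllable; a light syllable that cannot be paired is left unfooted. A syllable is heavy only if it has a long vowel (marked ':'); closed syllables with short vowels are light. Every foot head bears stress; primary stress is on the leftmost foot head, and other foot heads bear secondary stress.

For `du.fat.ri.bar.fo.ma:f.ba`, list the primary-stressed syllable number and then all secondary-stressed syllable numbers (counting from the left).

Weights: 1 du L, 2 fat L, 3 ri L, 4 bar L, 5 fo L, 6 ma:f H, 7 ba L.
Parse right to left (heavy = foot alone; LL = one foot; stranded L unfooted): du (fat.ˈri) (bar.ˈfo) (ˈma:f) ba.
Foot heads: 3, 5, 6.
Primary stress on the leftmost head = syllable 3.
Secondary stress on 5, 6: du.fat.ˈri.bar.ˌfo.ˌma:f.ba.

primary 3, secondary 5, 6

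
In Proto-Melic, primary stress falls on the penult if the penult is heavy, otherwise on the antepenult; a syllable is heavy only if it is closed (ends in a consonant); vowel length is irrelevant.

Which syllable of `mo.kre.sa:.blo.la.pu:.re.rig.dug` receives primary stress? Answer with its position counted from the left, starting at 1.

8

Weights: 7 re L, 8 rig H, 9 dug H.
The penult (syllable 8, rig) is heavy, so it takes stress.
Primary stress: syllable 8 → mo.kre.sa:.blo.la.pu:.re.ˈrig.dug.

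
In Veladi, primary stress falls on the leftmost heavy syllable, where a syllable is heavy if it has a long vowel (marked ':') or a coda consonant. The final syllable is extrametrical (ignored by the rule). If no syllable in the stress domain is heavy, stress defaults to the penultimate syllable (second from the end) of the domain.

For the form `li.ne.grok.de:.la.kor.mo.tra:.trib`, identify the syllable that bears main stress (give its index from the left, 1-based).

The final syllable (9, trib) is extrametrical; the stress domain is syllables 1–8.
Weights: 1 li L, 2 ne L, 3 grok H, 4 de: H, 5 la L, 6 kor H, 7 mo L, 8 tra: H.
Heavy syllables in the domain: 3, 4, 6, 8. The leftmost is syllable 3 (grok).
Primary stress: syllable 3 → li.ne.ˈgrok.de:.la.kor.mo.tra:.trib.

3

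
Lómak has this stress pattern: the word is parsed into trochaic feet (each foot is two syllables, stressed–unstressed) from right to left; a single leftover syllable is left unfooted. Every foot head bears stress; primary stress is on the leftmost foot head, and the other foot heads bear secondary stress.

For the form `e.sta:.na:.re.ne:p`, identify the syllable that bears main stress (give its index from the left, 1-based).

2

Parse right to left into trochaic (ˈσσ) feet: e (ˈsta:.na:) (ˈre.ne:p). Syllable 1 is left unfooted.
Foot heads (stressed positions): 2, 4.
End Rule Leftmost: primary stress on the leftmost head = syllable 2.
Primary stress: syllable 2 → e.ˈsta:.na:.re.ne:p.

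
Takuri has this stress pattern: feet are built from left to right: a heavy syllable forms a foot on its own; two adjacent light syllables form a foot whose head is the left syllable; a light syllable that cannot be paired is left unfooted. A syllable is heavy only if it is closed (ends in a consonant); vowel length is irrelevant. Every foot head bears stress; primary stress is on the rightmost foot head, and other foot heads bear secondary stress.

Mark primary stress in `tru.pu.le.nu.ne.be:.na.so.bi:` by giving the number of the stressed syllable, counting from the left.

7

Weights: 1 tru L, 2 pu L, 3 le L, 4 nu L, 5 ne L, 6 be: L, 7 na L, 8 so L, 9 bi: L.
Parse left to right (heavy = foot alone; LL = one foot; stranded L unfooted): (ˈtru.pu) (ˈle.nu) (ˈne.be:) (ˈna.so) bi:.
Foot heads: 1, 3, 5, 7.
Primary stress on the rightmost head = syllable 7.
Primary stress: syllable 7 → tru.pu.le.nu.ne.be:.ˈna.so.bi:.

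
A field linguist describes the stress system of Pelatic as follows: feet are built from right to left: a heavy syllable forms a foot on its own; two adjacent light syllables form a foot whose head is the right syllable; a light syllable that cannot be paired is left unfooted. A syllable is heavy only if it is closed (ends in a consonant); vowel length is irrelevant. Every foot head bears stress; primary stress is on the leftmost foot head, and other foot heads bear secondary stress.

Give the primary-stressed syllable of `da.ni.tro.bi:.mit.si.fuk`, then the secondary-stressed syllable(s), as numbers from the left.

Weights: 1 da L, 2 ni L, 3 tro L, 4 bi: L, 5 mit H, 6 si L, 7 fuk H.
Parse right to left (heavy = foot alone; LL = one foot; stranded L unfooted): (da.ˈni) (tro.ˈbi:) (ˈmit) si (ˈfuk).
Foot heads: 2, 4, 5, 7.
Primary stress on the leftmost head = syllable 2.
Secondary stress on 4, 5, 7: da.ˈni.tro.ˌbi:.ˌmit.si.ˌfuk.

primary 2, secondary 4, 5, 7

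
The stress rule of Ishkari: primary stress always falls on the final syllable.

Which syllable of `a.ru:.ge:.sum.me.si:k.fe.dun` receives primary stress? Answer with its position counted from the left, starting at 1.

The word has 8 syllables; the final syllable is syllable 8 (dun).
Primary stress: syllable 8 → a.ru:.ge:.sum.me.si:k.fe.ˈdun.

8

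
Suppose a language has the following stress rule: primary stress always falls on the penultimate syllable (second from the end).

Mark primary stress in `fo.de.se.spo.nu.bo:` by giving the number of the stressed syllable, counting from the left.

The word has 6 syllables; the penultimate syllable (second from the end) is syllable 5 (nu).
Primary stress: syllable 5 → fo.de.se.spo.ˈnu.bo:.

5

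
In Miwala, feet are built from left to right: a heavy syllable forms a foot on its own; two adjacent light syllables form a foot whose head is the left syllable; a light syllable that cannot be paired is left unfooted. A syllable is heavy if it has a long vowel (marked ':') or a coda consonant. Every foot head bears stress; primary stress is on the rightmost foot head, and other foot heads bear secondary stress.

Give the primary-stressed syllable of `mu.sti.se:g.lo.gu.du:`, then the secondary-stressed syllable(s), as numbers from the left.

primary 6, secondary 1, 3, 4

Weights: 1 mu L, 2 sti L, 3 se:g H, 4 lo L, 5 gu L, 6 du: H.
Parse left to right (heavy = foot alone; LL = one foot; stranded L unfooted): (ˈmu.sti) (ˈse:g) (ˈlo.gu) (ˈdu:).
Foot heads: 1, 3, 4, 6.
Primary stress on the rightmost head = syllable 6.
Secondary stress on 1, 3, 4: ˌmu.sti.ˌse:g.ˌlo.gu.ˈdu:.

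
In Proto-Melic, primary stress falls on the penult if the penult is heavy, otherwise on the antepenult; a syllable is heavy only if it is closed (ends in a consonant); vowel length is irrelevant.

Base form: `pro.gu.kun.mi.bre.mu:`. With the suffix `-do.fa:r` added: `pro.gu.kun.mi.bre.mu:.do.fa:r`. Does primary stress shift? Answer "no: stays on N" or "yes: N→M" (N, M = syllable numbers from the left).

yes: 4→6

Base `pro.gu.kun.mi.bre.mu:` (6 syllables):
  Weights: 4 mi L, 5 bre L, 6 mu: L.
  The penult (syllable 5, bre) is light, so stress falls on the antepenult (syllable 4, mi).
  → primary stress on syllable 4.
Suffixed `pro.gu.kun.mi.bre.mu:.do.fa:r` (8 syllables):
  Weights: 6 mu: L, 7 do L, 8 fa:r H.
  The penult (syllable 7, do) is light, so stress falls on the antepenult (syllable 6, mu:).
  → primary stress on syllable 6.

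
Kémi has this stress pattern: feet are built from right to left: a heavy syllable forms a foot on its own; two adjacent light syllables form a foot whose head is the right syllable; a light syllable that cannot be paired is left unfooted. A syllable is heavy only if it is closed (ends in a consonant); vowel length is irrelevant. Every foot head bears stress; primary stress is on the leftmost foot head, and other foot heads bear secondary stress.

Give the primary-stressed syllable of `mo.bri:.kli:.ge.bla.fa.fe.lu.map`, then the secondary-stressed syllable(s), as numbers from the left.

primary 2, secondary 4, 6, 8, 9

Weights: 1 mo L, 2 bri: L, 3 kli: L, 4 ge L, 5 bla L, 6 fa L, 7 fe L, 8 lu L, 9 map H.
Parse right to left (heavy = foot alone; LL = one foot; stranded L unfooted): (mo.ˈbri:) (kli:.ˈge) (bla.ˈfa) (fe.ˈlu) (ˈmap).
Foot heads: 2, 4, 6, 8, 9.
Primary stress on the leftmost head = syllable 2.
Secondary stress on 4, 6, 8, 9: mo.ˈbri:.kli:.ˌge.bla.ˌfa.fe.ˌlu.ˌmap.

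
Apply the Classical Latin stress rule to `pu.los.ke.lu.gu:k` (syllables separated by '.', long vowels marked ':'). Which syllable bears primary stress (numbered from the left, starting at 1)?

3

Classical Latin: stress the penult if heavy (long vowel or closed), else the antepenult.
Weights: 3 ke L, 4 lu L, 5 gu:k H.
The penult (syllable 4, lu) is light, so stress falls on the antepenult (syllable 3, ke).
Stress on syllable 3: pu.los.ˈke.lu.gu:k.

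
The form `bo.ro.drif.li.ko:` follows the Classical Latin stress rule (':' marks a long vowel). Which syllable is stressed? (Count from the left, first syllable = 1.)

3

Classical Latin: stress the penult if heavy (long vowel or closed), else the antepenult.
Weights: 3 drif H, 4 li L, 5 ko: H.
The penult (syllable 4, li) is light, so stress falls on the antepenult (syllable 3, drif).
Stress on syllable 3: bo.ro.ˈdrif.li.ko:.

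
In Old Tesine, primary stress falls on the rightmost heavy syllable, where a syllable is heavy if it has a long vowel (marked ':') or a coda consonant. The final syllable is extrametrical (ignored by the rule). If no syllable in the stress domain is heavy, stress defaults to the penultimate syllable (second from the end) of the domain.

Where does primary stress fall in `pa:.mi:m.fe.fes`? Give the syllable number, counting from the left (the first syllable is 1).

The final syllable (4, fes) is extrametrical; the stress domain is syllables 1–3.
Weights: 1 pa: H, 2 mi:m H, 3 fe L.
Heavy syllables in the domain: 1, 2. The rightmost is syllable 2 (mi:m).
Primary stress: syllable 2 → pa:.ˈmi:m.fe.fes.

2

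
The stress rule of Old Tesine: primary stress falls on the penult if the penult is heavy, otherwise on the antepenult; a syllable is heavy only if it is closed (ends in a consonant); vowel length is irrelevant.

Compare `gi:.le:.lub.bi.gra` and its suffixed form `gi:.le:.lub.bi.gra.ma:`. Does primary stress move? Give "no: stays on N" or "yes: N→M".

yes: 3→4

Base `gi:.le:.lub.bi.gra` (5 syllables):
  Weights: 3 lub H, 4 bi L, 5 gra L.
  The penult (syllable 4, bi) is light, so stress falls on the antepenult (syllable 3, lub).
  → primary stress on syllable 3.
Suffixed `gi:.le:.lub.bi.gra.ma:` (6 syllables):
  Weights: 4 bi L, 5 gra L, 6 ma: L.
  The penult (syllable 5, gra) is light, so stress falls on the antepenult (syllable 4, bi).
  → primary stress on syllable 4.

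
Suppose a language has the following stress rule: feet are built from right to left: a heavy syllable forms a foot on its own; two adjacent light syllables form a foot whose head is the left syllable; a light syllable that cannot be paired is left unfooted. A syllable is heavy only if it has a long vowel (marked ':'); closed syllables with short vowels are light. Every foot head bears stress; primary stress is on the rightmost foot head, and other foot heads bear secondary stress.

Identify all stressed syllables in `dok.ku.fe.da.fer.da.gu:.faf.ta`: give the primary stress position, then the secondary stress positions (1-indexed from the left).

Weights: 1 dok L, 2 ku L, 3 fe L, 4 da L, 5 fer L, 6 da L, 7 gu: H, 8 faf L, 9 ta L.
Parse right to left (heavy = foot alone; LL = one foot; stranded L unfooted): (ˈdok.ku) (ˈfe.da) (ˈfer.da) (ˈgu:) (ˈfaf.ta).
Foot heads: 1, 3, 5, 7, 8.
Primary stress on the rightmost head = syllable 8.
Secondary stress on 1, 3, 5, 7: ˌdok.ku.ˌfe.da.ˌfer.da.ˌgu:.ˈfaf.ta.

primary 8, secondary 1, 3, 5, 7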